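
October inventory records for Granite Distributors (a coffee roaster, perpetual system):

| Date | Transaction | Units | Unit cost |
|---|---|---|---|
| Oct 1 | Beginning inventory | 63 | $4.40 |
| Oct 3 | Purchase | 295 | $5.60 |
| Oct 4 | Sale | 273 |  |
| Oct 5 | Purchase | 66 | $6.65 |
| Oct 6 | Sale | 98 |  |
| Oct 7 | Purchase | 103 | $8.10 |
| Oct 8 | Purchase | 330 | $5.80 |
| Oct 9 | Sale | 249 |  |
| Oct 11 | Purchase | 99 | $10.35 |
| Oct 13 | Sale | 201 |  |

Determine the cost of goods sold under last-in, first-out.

COGS = $5,243.65

Oct 4, 273 sold [LIFO — newest first]: 273 @ $5.60 = $1,528.80
Oct 6, 98 sold [LIFO — newest first]: 66 @ $6.65 + 22 @ $5.60 + 10 @ $4.40 = $606.10
Oct 9, 249 sold [LIFO — newest first]: 249 @ $5.80 = $1,444.20
Oct 13, 201 sold [LIFO — newest first]: 99 @ $10.35 + 81 @ $5.80 + 21 @ $8.10 = $1,664.55
Total COGS = $1,528.80 + $606.10 + $1,444.20 + $1,664.55 = $5,243.65
Ending inventory: 53 @ $4.40 + 82 @ $8.10 = $897.40
Check: goods available $6,141.05 = COGS $5,243.65 + ending $897.40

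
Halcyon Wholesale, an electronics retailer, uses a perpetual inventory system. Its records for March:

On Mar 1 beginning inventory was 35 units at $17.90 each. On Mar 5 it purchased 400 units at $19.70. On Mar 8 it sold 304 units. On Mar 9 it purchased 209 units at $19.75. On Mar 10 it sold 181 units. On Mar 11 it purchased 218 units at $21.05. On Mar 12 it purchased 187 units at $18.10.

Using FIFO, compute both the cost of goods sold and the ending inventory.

COGS = $9,494.00; ending inventory = $11,113.85

Mar 8, 304 sold [FIFO — oldest first]: 35 @ $17.90 + 269 @ $19.70 = $5,925.80
Mar 10, 181 sold [FIFO — oldest first]: 131 @ $19.70 + 50 @ $19.75 = $3,568.20
Total COGS = $5,925.80 + $3,568.20 = $9,494.00
Ending inventory: 159 @ $19.75 + 218 @ $21.05 + 187 @ $18.10 = $11,113.85
Check: goods available $20,607.85 = COGS $9,494.00 + ending $11,113.85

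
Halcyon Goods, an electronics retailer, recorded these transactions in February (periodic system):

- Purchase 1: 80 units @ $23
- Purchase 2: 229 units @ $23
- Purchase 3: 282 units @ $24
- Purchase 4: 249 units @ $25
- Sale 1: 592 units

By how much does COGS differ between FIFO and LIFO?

$496

FIFO COGS: 80 @ $23 + 229 @ $23 + 282 @ $24 + 1 @ $25 = $13,900
LIFO COGS: 249 @ $25 + 282 @ $24 + 61 @ $23 = $14,396
Difference = |$13,900 − $14,396| = $496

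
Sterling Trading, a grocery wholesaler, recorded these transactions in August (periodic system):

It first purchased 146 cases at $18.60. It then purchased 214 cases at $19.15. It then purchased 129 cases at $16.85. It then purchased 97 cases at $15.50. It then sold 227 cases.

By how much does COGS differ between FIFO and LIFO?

$570.45

FIFO COGS: 146 @ $18.60 + 81 @ $19.15 = $4,266.75
LIFO COGS: 97 @ $15.50 + 129 @ $16.85 + 1 @ $19.15 = $3,696.30
Difference = |$4,266.75 − $3,696.30| = $570.45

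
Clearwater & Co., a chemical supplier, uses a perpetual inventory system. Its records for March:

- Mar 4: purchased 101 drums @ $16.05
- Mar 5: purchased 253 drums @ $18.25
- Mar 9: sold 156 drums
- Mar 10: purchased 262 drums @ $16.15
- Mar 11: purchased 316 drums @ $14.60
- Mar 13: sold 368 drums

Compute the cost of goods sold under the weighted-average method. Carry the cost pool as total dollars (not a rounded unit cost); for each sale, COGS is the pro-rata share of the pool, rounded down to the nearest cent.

After Mar 4: 101 on hand, pool $1,621.05 (≈ $16.0500 each)
After Mar 5: 354 on hand, pool $6,238.30 (≈ $17.6223 each)
Mar 9, sell 156: 156/354 × $6,238.30 → $2,749.08
After Mar 10: 460 on hand, pool $7,720.52 (≈ $16.7837 each)
After Mar 11: 776 on hand, pool $12,334.12 (≈ $15.8945 each)
Mar 13, sell 368: 368/776 × $12,334.12 → $5,849.17
Total COGS = $2,749.08 + $5,849.17 = $8,598.25
Ending inventory (cost pool remaining) = $6,484.95

COGS = $8,598.25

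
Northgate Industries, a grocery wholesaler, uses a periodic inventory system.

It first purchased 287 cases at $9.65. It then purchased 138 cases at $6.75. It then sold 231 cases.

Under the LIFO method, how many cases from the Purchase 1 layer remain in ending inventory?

Sale 1 (231) [LIFO — newest first]: 138 @ $6.75 + 93 @ $9.65 = $1,828.95
Ending inventory: 194 @ $9.65 = $1,872.10

194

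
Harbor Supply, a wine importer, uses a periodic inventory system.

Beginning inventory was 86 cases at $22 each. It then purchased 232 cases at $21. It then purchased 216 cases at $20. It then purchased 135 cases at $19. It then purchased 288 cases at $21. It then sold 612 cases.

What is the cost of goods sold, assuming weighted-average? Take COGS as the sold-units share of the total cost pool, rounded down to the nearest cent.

COGS = $12,596.20

Sale 1, sell 612: 612/957 × $19,697.00 → $12,596.20
Ending inventory (cost pool remaining) = $7,100.80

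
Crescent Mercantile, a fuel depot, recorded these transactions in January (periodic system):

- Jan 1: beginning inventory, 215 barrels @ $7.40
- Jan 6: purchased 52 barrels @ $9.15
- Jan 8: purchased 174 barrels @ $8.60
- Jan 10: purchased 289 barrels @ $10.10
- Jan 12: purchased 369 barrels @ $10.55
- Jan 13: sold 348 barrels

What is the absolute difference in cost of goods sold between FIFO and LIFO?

$908.00

FIFO COGS: 215 @ $7.40 + 52 @ $9.15 + 81 @ $8.60 = $2,763.40
LIFO COGS: 348 @ $10.55 = $3,671.40
Difference = |$2,763.40 − $3,671.40| = $908.00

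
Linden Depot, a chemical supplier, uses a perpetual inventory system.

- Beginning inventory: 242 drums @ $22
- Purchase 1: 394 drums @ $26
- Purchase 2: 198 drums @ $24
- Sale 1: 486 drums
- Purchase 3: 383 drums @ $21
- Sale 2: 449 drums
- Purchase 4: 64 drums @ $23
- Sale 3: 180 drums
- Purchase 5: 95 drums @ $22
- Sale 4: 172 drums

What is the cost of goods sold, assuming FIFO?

COGS = $29,967

Sale 1 (486) [FIFO — oldest first]: 242 @ $22 + 244 @ $26 = $11,668
Sale 2 (449) [FIFO — oldest first]: 150 @ $26 + 198 @ $24 + 101 @ $21 = $10,773
Sale 3 (180) [FIFO — oldest first]: 180 @ $21 = $3,780
Sale 4 (172) [FIFO — oldest first]: 102 @ $21 + 64 @ $23 + 6 @ $22 = $3,746
Total COGS = $11,668 + $10,773 + $3,780 + $3,746 = $29,967
Ending inventory: 89 @ $22 = $1,958
Check: goods available $31,925 = COGS $29,967 + ending $1,958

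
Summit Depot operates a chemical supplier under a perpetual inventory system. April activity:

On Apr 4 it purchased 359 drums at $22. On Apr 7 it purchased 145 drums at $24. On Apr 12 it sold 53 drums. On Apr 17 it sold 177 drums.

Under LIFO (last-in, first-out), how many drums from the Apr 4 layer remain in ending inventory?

Apr 12, 53 sold [LIFO — newest first]: 53 @ $24 = $1,272
Apr 17, 177 sold [LIFO — newest first]: 92 @ $24 + 85 @ $22 = $4,078
Total COGS = $1,272 + $4,078 = $5,350
Ending inventory: 274 @ $22 = $6,028
Check: goods available $11,378 = COGS $5,350 + ending $6,028

274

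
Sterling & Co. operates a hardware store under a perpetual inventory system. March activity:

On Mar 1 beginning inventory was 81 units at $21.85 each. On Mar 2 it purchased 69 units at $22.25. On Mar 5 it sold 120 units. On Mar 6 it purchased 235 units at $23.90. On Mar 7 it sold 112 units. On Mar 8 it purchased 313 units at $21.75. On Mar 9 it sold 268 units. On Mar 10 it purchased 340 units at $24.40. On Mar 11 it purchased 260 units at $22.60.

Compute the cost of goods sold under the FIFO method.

COGS = $11,422.85

Mar 5, 120 sold [FIFO — oldest first]: 81 @ $21.85 + 39 @ $22.25 = $2,637.60
Mar 7, 112 sold [FIFO — oldest first]: 30 @ $22.25 + 82 @ $23.90 = $2,627.30
Mar 9, 268 sold [FIFO — oldest first]: 153 @ $23.90 + 115 @ $21.75 = $6,157.95
Total COGS = $2,637.60 + $2,627.30 + $6,157.95 = $11,422.85
Ending inventory: 198 @ $21.75 + 340 @ $24.40 + 260 @ $22.60 = $18,478.50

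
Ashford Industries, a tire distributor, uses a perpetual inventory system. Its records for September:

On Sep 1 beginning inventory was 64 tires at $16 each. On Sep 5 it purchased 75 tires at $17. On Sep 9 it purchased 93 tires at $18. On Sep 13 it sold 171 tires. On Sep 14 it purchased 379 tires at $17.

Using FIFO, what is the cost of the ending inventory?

Ending inventory = $7,541

Sep 13, 171 sold [FIFO — oldest first]: 64 @ $16 + 75 @ $17 + 32 @ $18 = $2,875
Ending inventory: 61 @ $18 + 379 @ $17 = $7,541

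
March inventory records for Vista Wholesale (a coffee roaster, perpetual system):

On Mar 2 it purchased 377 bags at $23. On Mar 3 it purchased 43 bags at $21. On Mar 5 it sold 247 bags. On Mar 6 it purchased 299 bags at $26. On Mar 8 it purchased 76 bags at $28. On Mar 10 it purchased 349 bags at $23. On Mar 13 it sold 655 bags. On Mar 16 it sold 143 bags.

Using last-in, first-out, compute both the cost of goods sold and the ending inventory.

COGS = $25,226; ending inventory = $2,277

Mar 5, 247 sold [LIFO — newest first]: 43 @ $21 + 204 @ $23 = $5,595
Mar 13, 655 sold [LIFO — newest first]: 349 @ $23 + 76 @ $28 + 230 @ $26 = $16,135
Mar 16, 143 sold [LIFO — newest first]: 69 @ $26 + 74 @ $23 = $3,496
Total COGS = $5,595 + $16,135 + $3,496 = $25,226
Ending inventory: 99 @ $23 = $2,277
Check: goods available $27,503 = COGS $25,226 + ending $2,277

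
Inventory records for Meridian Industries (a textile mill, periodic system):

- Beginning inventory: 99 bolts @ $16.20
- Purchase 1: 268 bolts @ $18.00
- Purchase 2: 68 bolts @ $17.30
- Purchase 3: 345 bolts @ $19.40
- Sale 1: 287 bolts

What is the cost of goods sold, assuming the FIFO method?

COGS = $4,987.80

Sale 1 (287) [FIFO — oldest first]: 99 @ $16.20 + 188 @ $18.00 = $4,987.80
Ending inventory: 80 @ $18.00 + 68 @ $17.30 + 345 @ $19.40 = $9,309.40
Check: goods available $14,297.20 = COGS $4,987.80 + ending $9,309.40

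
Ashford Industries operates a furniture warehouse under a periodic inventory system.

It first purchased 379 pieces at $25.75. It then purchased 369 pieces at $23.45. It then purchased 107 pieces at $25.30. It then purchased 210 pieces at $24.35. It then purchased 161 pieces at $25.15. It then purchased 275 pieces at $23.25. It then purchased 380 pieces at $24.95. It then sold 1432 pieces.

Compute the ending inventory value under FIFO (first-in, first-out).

Ending inventory = $11,085.25

Sale 1 (1432) [FIFO — oldest first]: 379 @ $25.75 + 369 @ $23.45 + 107 @ $25.30 + 210 @ $24.35 + 161 @ $25.15 + 206 @ $23.25 = $35,071.55
Ending inventory: 69 @ $23.25 + 380 @ $24.95 = $11,085.25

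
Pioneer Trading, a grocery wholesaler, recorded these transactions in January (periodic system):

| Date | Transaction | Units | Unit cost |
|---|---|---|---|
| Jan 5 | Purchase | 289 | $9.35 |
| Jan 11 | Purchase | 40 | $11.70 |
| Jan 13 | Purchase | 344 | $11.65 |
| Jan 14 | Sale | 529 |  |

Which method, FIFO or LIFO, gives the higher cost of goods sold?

LIFO

FIFO COGS: 289 @ $9.35 + 40 @ $11.70 + 200 @ $11.65 = $5,500.15
LIFO COGS: 344 @ $11.65 + 40 @ $11.70 + 145 @ $9.35 = $5,831.35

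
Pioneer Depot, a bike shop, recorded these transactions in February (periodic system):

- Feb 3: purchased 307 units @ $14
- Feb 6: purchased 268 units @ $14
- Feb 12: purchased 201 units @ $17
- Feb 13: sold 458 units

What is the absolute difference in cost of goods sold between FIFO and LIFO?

FIFO COGS: 307 @ $14 + 151 @ $14 = $6,412
LIFO COGS: 201 @ $17 + 257 @ $14 = $7,015
Difference = |$6,412 − $7,015| = $603

$603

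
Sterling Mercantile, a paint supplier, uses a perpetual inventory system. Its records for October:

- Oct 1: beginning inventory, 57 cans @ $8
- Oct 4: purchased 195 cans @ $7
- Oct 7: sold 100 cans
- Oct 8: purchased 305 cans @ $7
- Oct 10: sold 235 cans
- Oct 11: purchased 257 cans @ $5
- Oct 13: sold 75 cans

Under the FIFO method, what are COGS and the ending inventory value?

Oct 7, 100 sold [FIFO — oldest first]: 57 @ $8 + 43 @ $7 = $757
Oct 10, 235 sold [FIFO — oldest first]: 152 @ $7 + 83 @ $7 = $1,645
Oct 13, 75 sold [FIFO — oldest first]: 75 @ $7 = $525
Total COGS = $757 + $1,645 + $525 = $2,927
Ending inventory: 147 @ $7 + 257 @ $5 = $2,314

COGS = $2,927; ending inventory = $2,314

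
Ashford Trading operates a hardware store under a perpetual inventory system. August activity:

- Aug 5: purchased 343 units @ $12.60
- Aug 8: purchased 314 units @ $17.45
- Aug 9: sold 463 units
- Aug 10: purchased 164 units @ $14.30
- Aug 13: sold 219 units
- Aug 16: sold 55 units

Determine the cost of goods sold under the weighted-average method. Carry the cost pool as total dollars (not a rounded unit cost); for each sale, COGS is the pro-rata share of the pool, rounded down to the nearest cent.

After Aug 5: 343 on hand, pool $4,321.80 (≈ $12.6000 each)
After Aug 8: 657 on hand, pool $9,801.10 (≈ $14.9180 each)
Aug 9, sell 463: 463/657 × $9,801.10 → $6,907.01
After Aug 10: 358 on hand, pool $5,239.29 (≈ $14.6349 each)
Aug 13, sell 219: 219/358 × $5,239.29 → $3,205.04
Aug 16, sell 55: 55/139 × $2,034.25 → $804.91
Total COGS = $6,907.01 + $3,205.04 + $804.91 = $10,916.96
Ending inventory (cost pool remaining) = $1,229.34
Check: goods available $12,146.30 = COGS $10,916.96 + ending $1,229.34

COGS = $10,916.96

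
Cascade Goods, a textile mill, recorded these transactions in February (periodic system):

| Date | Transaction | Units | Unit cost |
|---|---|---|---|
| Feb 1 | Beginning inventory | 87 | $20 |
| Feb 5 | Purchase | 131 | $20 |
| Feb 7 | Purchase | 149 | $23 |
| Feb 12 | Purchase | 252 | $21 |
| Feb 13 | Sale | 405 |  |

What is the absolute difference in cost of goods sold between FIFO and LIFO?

FIFO COGS: 87 @ $20 + 131 @ $20 + 149 @ $23 + 38 @ $21 = $8,585
LIFO COGS: 252 @ $21 + 149 @ $23 + 4 @ $20 = $8,799
Difference = |$8,585 − $8,799| = $214

$214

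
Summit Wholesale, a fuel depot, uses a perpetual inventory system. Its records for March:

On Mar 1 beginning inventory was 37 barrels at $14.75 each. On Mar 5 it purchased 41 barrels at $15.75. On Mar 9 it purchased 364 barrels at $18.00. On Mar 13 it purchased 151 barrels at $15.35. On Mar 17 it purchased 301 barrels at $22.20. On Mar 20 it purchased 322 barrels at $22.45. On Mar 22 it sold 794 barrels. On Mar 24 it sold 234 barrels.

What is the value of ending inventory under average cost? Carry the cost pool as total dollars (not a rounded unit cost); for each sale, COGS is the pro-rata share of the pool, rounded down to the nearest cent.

Ending inventory = $3,706.27

After Mar 1: 37 on hand, pool $545.75 (≈ $14.7500 each)
After Mar 5: 78 on hand, pool $1,191.50 (≈ $15.2756 each)
After Mar 9: 442 on hand, pool $7,743.50 (≈ $17.5192 each)
After Mar 13: 593 on hand, pool $10,061.35 (≈ $16.9669 each)
After Mar 17: 894 on hand, pool $16,743.55 (≈ $18.7288 each)
After Mar 20: 1216 on hand, pool $23,972.45 (≈ $19.7142 each)
Mar 22, sell 794: 794/1216 × $23,972.45 → $15,653.06
Mar 24, sell 234: 234/422 × $8,319.39 → $4,613.12
Total COGS = $15,653.06 + $4,613.12 = $20,266.18
Ending inventory (cost pool remaining) = $3,706.27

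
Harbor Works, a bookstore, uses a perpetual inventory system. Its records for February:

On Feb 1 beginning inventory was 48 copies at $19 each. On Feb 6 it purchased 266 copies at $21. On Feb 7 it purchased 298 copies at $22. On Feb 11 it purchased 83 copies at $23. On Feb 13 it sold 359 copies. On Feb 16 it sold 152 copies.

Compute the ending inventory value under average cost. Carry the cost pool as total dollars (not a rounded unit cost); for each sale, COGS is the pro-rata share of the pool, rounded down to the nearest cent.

Ending inventory = $3,961.44

After Feb 1: 48 on hand, pool $912.00 (≈ $19.0000 each)
After Feb 6: 314 on hand, pool $6,498.00 (≈ $20.6943 each)
After Feb 7: 612 on hand, pool $13,054.00 (≈ $21.3301 each)
After Feb 11: 695 on hand, pool $14,963.00 (≈ $21.5295 each)
Feb 13, sell 359: 359/695 × $14,963.00 → $7,729.08
Feb 16, sell 152: 152/336 × $7,233.92 → $3,272.48
Total COGS = $7,729.08 + $3,272.48 = $11,001.56
Ending inventory (cost pool remaining) = $3,961.44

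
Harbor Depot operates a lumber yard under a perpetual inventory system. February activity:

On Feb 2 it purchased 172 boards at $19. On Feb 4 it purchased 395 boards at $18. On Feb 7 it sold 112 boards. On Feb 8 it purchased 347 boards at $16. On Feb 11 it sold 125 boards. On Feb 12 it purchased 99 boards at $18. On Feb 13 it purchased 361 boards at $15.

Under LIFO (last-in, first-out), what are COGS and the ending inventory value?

Feb 7, 112 sold [LIFO — newest first]: 112 @ $18 = $2,016
Feb 11, 125 sold [LIFO — newest first]: 125 @ $16 = $2,000
Total COGS = $2,016 + $2,000 = $4,016
Ending inventory: 172 @ $19 + 283 @ $18 + 222 @ $16 + 99 @ $18 + 361 @ $15 = $19,111

COGS = $4,016; ending inventory = $19,111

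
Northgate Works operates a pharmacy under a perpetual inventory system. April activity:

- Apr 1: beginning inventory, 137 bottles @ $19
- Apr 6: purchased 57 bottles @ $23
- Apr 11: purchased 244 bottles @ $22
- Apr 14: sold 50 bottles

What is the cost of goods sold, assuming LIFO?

Apr 14, 50 sold [LIFO — newest first]: 50 @ $22 = $1,100
Ending inventory: 137 @ $19 + 57 @ $23 + 194 @ $22 = $8,182
Check: goods available $9,282 = COGS $1,100 + ending $8,182

COGS = $1,100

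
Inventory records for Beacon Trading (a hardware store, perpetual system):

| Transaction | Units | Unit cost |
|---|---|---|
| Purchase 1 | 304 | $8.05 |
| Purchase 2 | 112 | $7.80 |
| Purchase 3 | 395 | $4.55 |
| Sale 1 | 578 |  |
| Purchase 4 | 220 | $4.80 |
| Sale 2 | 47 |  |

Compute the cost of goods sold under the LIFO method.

Sale 1 (578) [LIFO — newest first]: 395 @ $4.55 + 112 @ $7.80 + 71 @ $8.05 = $3,242.40
Sale 2 (47) [LIFO — newest first]: 47 @ $4.80 = $225.60
Total COGS = $3,242.40 + $225.60 = $3,468.00
Ending inventory: 233 @ $8.05 + 173 @ $4.80 = $2,706.05

COGS = $3,468.00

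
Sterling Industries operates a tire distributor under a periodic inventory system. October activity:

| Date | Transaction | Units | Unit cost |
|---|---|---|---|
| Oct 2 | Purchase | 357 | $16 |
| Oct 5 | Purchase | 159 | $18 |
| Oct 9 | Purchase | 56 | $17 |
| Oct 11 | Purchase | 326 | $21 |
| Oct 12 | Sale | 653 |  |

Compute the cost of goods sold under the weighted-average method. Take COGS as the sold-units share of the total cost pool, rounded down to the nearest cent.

Oct 12, sell 653: 653/898 × $16,372.00 → $11,905.25
Ending inventory (cost pool remaining) = $4,466.75

COGS = $11,905.25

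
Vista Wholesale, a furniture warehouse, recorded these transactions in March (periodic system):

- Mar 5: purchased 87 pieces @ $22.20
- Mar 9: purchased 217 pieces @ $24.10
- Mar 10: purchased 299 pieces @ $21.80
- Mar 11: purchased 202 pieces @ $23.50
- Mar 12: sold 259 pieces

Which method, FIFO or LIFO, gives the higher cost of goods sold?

FIFO

FIFO COGS: 87 @ $22.20 + 172 @ $24.10 = $6,076.60
LIFO COGS: 202 @ $23.50 + 57 @ $21.80 = $5,989.60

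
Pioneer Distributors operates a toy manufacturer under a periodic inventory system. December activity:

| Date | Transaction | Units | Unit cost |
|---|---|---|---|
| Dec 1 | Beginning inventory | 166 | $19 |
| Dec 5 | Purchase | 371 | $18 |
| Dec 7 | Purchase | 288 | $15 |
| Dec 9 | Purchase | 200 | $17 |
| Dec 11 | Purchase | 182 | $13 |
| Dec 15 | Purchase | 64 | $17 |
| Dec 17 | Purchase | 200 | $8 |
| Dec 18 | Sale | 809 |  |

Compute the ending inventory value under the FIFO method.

Ending inventory = $8,694

Dec 18, 809 sold [FIFO — oldest first]: 166 @ $19 + 371 @ $18 + 272 @ $15 = $13,912
Ending inventory: 16 @ $15 + 200 @ $17 + 182 @ $13 + 64 @ $17 + 200 @ $8 = $8,694
Check: goods available $22,606 = COGS $13,912 + ending $8,694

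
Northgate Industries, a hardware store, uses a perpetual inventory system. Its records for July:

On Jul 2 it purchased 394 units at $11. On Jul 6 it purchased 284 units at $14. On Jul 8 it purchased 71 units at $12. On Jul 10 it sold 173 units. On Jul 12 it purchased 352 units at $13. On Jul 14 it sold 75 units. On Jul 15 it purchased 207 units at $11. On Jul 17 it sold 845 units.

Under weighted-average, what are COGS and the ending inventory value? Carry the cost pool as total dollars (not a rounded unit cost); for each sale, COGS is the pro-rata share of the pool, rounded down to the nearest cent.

COGS = $13,386.41; ending inventory = $2,628.59

After Jul 2: 394 on hand, pool $4,334.00 (≈ $11.0000 each)
After Jul 6: 678 on hand, pool $8,310.00 (≈ $12.2566 each)
After Jul 8: 749 on hand, pool $9,162.00 (≈ $12.2323 each)
Jul 10, sell 173: 173/749 × $9,162.00 → $2,116.18
After Jul 12: 928 on hand, pool $11,621.82 (≈ $12.5235 each)
Jul 14, sell 75: 75/928 × $11,621.82 → $939.26
After Jul 15: 1060 on hand, pool $12,959.56 (≈ $12.2260 each)
Jul 17, sell 845: 845/1060 × $12,959.56 → $10,330.97
Total COGS = $2,116.18 + $939.26 + $10,330.97 = $13,386.41
Ending inventory (cost pool remaining) = $2,628.59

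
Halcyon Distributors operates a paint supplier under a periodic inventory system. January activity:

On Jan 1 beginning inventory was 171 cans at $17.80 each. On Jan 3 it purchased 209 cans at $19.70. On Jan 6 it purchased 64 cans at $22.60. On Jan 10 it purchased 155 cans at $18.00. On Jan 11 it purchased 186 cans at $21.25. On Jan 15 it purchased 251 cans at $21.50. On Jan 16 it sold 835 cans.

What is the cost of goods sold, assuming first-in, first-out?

COGS = $16,425.00

Jan 16, 835 sold [FIFO — oldest first]: 171 @ $17.80 + 209 @ $19.70 + 64 @ $22.60 + 155 @ $18.00 + 186 @ $21.25 + 50 @ $21.50 = $16,425.00
Ending inventory: 201 @ $21.50 = $4,321.50
Check: goods available $20,746.50 = COGS $16,425.00 + ending $4,321.50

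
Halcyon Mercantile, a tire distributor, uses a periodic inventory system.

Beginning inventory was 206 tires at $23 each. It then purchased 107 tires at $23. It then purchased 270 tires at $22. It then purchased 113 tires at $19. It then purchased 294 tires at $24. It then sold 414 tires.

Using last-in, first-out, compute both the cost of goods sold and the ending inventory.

Sale 1 (414) [LIFO — newest first]: 294 @ $24 + 113 @ $19 + 7 @ $22 = $9,357
Ending inventory: 206 @ $23 + 107 @ $23 + 263 @ $22 = $12,985

COGS = $9,357; ending inventory = $12,985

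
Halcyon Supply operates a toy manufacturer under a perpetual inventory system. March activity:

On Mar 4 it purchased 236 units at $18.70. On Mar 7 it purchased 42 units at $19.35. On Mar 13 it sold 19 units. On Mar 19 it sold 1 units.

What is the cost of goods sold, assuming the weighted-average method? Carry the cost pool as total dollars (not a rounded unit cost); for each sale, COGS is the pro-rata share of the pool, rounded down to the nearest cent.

After Mar 4: 236 on hand, pool $4,413.20 (≈ $18.7000 each)
After Mar 7: 278 on hand, pool $5,225.90 (≈ $18.7982 each)
Mar 13, sell 19: 19/278 × $5,225.90 → $357.16
Mar 19, sell 1: 1/259 × $4,868.74 → $18.79
Total COGS = $357.16 + $18.79 = $375.95
Ending inventory (cost pool remaining) = $4,849.95

COGS = $375.95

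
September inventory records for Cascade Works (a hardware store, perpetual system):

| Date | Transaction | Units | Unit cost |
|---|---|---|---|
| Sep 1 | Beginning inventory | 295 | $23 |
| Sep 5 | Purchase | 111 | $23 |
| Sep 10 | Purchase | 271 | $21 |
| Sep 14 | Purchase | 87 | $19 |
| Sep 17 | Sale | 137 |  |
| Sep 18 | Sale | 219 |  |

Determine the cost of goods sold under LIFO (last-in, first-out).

COGS = $7,302

Sep 17, 137 sold [LIFO — newest first]: 87 @ $19 + 50 @ $21 = $2,703
Sep 18, 219 sold [LIFO — newest first]: 219 @ $21 = $4,599
Total COGS = $2,703 + $4,599 = $7,302
Ending inventory: 295 @ $23 + 111 @ $23 + 2 @ $21 = $9,380
Check: goods available $16,682 = COGS $7,302 + ending $9,380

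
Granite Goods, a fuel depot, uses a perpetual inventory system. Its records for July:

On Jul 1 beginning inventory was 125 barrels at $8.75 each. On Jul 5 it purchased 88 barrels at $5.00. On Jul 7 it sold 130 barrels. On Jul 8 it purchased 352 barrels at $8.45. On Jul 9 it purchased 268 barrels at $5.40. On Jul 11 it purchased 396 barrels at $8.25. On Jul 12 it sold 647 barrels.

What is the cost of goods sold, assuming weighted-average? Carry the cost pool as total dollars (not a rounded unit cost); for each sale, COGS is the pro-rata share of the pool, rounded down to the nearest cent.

After Jul 1: 125 on hand, pool $1,093.75 (≈ $8.7500 each)
After Jul 5: 213 on hand, pool $1,533.75 (≈ $7.2007 each)
Jul 7, sell 130: 130/213 × $1,533.75 → $936.09
After Jul 8: 435 on hand, pool $3,572.06 (≈ $8.2116 each)
After Jul 9: 703 on hand, pool $5,019.26 (≈ $7.1398 each)
After Jul 11: 1099 on hand, pool $8,286.26 (≈ $7.5398 each)
Jul 12, sell 647: 647/1099 × $8,286.26 → $4,878.26
Total COGS = $936.09 + $4,878.26 = $5,814.35
Ending inventory (cost pool remaining) = $3,408.00

COGS = $5,814.35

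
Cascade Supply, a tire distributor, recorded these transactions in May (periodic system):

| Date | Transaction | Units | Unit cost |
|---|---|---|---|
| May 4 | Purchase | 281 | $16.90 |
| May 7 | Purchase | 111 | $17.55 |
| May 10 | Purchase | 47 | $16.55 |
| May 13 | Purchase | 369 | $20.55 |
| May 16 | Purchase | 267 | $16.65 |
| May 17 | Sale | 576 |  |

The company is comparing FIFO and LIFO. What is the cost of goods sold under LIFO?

COGS = $10,795.50

FIFO COGS: 281 @ $16.90 + 111 @ $17.55 + 47 @ $16.55 + 137 @ $20.55 = $10,290.15
LIFO COGS: 267 @ $16.65 + 309 @ $20.55 = $10,795.50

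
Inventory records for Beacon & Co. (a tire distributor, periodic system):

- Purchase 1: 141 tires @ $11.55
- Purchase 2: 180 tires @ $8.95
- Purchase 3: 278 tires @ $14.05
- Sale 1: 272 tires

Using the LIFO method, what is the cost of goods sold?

COGS = $3,821.60

Sale 1 (272) [LIFO — newest first]: 272 @ $14.05 = $3,821.60
Ending inventory: 141 @ $11.55 + 180 @ $8.95 + 6 @ $14.05 = $3,323.85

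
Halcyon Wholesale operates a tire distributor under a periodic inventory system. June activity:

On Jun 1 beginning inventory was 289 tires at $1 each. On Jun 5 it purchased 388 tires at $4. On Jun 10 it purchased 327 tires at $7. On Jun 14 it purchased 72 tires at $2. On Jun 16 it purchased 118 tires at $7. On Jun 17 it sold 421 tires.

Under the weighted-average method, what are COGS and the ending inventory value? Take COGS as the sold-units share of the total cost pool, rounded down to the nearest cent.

COGS = $1,798.24; ending inventory = $3,301.76

Jun 17, sell 421: 421/1194 × $5,100.00 → $1,798.24
Ending inventory (cost pool remaining) = $3,301.76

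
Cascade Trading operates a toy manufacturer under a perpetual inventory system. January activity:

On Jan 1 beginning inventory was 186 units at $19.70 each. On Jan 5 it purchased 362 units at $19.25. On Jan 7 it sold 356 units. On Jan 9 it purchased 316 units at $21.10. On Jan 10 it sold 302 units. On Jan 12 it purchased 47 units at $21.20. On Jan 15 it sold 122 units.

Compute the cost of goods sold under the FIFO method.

Jan 7, 356 sold [FIFO — oldest first]: 186 @ $19.70 + 170 @ $19.25 = $6,936.70
Jan 10, 302 sold [FIFO — oldest first]: 192 @ $19.25 + 110 @ $21.10 = $6,017.00
Jan 15, 122 sold [FIFO — oldest first]: 122 @ $21.10 = $2,574.20
Total COGS = $6,936.70 + $6,017.00 + $2,574.20 = $15,527.90
Ending inventory: 84 @ $21.10 + 47 @ $21.20 = $2,768.80
Check: goods available $18,296.70 = COGS $15,527.90 + ending $2,768.80

COGS = $15,527.90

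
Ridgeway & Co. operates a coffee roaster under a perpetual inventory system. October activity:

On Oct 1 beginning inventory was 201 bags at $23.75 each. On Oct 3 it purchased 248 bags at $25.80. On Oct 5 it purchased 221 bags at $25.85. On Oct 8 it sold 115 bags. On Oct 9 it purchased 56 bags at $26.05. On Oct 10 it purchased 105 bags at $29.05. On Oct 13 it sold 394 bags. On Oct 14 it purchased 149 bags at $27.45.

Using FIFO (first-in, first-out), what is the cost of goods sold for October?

COGS = $12,723.15

Oct 8, 115 sold [FIFO — oldest first]: 115 @ $23.75 = $2,731.25
Oct 13, 394 sold [FIFO — oldest first]: 86 @ $23.75 + 248 @ $25.80 + 60 @ $25.85 = $9,991.90
Total COGS = $2,731.25 + $9,991.90 = $12,723.15
Ending inventory: 161 @ $25.85 + 56 @ $26.05 + 105 @ $29.05 + 149 @ $27.45 = $12,760.95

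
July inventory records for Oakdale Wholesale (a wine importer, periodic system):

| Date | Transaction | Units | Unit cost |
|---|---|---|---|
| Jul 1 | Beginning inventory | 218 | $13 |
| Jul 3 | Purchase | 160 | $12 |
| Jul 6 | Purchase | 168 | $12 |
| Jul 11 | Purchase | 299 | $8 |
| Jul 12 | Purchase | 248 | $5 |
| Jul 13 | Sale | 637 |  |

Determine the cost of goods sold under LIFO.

COGS = $4,712

Jul 13, 637 sold [LIFO — newest first]: 248 @ $5 + 299 @ $8 + 90 @ $12 = $4,712
Ending inventory: 218 @ $13 + 160 @ $12 + 78 @ $12 = $5,690
Check: goods available $10,402 = COGS $4,712 + ending $5,690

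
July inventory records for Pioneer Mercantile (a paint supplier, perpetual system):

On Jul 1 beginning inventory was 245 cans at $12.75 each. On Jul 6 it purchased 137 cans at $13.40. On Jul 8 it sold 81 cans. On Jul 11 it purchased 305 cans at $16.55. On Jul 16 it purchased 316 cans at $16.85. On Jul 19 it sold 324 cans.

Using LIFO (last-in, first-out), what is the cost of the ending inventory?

Jul 8, 81 sold [LIFO — newest first]: 81 @ $13.40 = $1,085.40
Jul 19, 324 sold [LIFO — newest first]: 316 @ $16.85 + 8 @ $16.55 = $5,457.00
Total COGS = $1,085.40 + $5,457.00 = $6,542.40
Ending inventory: 245 @ $12.75 + 56 @ $13.40 + 297 @ $16.55 = $8,789.50

Ending inventory = $8,789.50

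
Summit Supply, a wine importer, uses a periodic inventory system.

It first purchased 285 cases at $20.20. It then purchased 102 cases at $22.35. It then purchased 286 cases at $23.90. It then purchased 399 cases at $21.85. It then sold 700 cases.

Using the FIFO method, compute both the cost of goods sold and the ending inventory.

COGS = $15,462.05; ending inventory = $8,128.20

Sale 1 (700) [FIFO — oldest first]: 285 @ $20.20 + 102 @ $22.35 + 286 @ $23.90 + 27 @ $21.85 = $15,462.05
Ending inventory: 372 @ $21.85 = $8,128.20
Check: goods available $23,590.25 = COGS $15,462.05 + ending $8,128.20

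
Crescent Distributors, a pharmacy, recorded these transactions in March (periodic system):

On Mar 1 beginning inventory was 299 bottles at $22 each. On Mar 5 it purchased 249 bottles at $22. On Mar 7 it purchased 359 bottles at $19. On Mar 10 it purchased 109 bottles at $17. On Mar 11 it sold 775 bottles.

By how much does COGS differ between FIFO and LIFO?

$941

FIFO COGS: 299 @ $22 + 249 @ $22 + 227 @ $19 = $16,369
LIFO COGS: 109 @ $17 + 359 @ $19 + 249 @ $22 + 58 @ $22 = $15,428
Difference = |$16,369 − $15,428| = $941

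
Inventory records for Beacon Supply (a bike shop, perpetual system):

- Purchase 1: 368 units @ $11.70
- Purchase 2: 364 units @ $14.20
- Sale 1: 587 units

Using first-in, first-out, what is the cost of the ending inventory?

Sale 1 (587) [FIFO — oldest first]: 368 @ $11.70 + 219 @ $14.20 = $7,415.40
Ending inventory: 145 @ $14.20 = $2,059.00

Ending inventory = $2,059.00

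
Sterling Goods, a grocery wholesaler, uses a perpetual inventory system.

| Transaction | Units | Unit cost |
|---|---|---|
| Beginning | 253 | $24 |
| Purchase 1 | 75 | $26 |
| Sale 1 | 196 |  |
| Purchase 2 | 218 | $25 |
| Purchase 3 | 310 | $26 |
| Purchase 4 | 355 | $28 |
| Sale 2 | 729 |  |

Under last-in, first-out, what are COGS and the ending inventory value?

COGS = $24,454; ending inventory = $7,018

Sale 1 (196) [LIFO — newest first]: 75 @ $26 + 121 @ $24 = $4,854
Sale 2 (729) [LIFO — newest first]: 355 @ $28 + 310 @ $26 + 64 @ $25 = $19,600
Total COGS = $4,854 + $19,600 = $24,454
Ending inventory: 132 @ $24 + 154 @ $25 = $7,018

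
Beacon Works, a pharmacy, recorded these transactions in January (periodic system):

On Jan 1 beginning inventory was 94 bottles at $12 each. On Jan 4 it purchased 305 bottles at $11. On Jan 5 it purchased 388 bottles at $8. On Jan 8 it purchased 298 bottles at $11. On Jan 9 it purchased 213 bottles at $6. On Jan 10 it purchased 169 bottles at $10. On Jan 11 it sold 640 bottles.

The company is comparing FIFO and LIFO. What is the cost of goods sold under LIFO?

COGS = $5,806

FIFO COGS: 94 @ $12 + 305 @ $11 + 241 @ $8 = $6,411
LIFO COGS: 169 @ $10 + 213 @ $6 + 258 @ $11 = $5,806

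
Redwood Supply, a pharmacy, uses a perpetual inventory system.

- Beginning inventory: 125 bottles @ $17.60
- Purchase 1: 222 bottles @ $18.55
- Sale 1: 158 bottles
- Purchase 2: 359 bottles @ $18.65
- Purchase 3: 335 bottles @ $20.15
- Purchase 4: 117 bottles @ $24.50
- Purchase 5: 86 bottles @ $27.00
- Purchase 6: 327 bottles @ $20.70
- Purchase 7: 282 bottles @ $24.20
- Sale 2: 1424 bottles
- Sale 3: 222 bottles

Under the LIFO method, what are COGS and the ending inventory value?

Sale 1 (158) [LIFO — newest first]: 158 @ $18.55 = $2,930.90
Sale 2 (1424) [LIFO — newest first]: 282 @ $24.20 + 327 @ $20.70 + 86 @ $27.00 + 117 @ $24.50 + 335 @ $20.15 + 277 @ $18.65 = $30,698.10
Sale 3 (222) [LIFO — newest first]: 82 @ $18.65 + 64 @ $18.55 + 76 @ $17.60 = $4,054.10
Total COGS = $2,930.90 + $30,698.10 + $4,054.10 = $37,683.10
Ending inventory: 49 @ $17.60 = $862.40

COGS = $37,683.10; ending inventory = $862.40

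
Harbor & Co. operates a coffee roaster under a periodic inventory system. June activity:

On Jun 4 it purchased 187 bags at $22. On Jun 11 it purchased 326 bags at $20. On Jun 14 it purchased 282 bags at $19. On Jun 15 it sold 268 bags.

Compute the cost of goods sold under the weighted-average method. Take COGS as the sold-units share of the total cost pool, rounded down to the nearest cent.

COGS = $5,391.01

Jun 15, sell 268: 268/795 × $15,992.00 → $5,391.01
Ending inventory (cost pool remaining) = $10,600.99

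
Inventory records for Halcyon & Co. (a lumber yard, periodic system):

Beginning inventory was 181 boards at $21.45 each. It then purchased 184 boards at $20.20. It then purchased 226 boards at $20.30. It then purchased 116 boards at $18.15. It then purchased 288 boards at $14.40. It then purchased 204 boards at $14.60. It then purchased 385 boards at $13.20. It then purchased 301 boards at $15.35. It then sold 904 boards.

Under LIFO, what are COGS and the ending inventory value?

Sale 1 (904) [LIFO — newest first]: 301 @ $15.35 + 385 @ $13.20 + 204 @ $14.60 + 14 @ $14.40 = $12,882.35
Ending inventory: 181 @ $21.45 + 184 @ $20.20 + 226 @ $20.30 + 116 @ $18.15 + 274 @ $14.40 = $18,238.05
Check: goods available $31,120.40 = COGS $12,882.35 + ending $18,238.05

COGS = $12,882.35; ending inventory = $18,238.05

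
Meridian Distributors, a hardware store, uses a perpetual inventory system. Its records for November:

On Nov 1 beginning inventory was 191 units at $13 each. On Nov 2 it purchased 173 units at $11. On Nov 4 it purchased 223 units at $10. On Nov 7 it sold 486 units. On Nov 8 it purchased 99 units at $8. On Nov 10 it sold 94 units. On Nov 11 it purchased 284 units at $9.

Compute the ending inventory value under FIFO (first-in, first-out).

Ending inventory = $3,418

Nov 7, 486 sold [FIFO — oldest first]: 191 @ $13 + 173 @ $11 + 122 @ $10 = $5,606
Nov 10, 94 sold [FIFO — oldest first]: 94 @ $10 = $940
Total COGS = $5,606 + $940 = $6,546
Ending inventory: 7 @ $10 + 99 @ $8 + 284 @ $9 = $3,418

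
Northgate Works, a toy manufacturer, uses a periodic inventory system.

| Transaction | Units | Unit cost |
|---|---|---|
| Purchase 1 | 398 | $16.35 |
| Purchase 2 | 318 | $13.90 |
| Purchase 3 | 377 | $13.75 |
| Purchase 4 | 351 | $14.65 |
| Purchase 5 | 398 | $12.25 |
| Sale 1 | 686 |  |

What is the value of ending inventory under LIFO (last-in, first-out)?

Sale 1 (686) [LIFO — newest first]: 398 @ $12.25 + 288 @ $14.65 = $9,094.70
Ending inventory: 398 @ $16.35 + 318 @ $13.90 + 377 @ $13.75 + 63 @ $14.65 = $17,034.20
Check: goods available $26,128.90 = COGS $9,094.70 + ending $17,034.20

Ending inventory = $17,034.20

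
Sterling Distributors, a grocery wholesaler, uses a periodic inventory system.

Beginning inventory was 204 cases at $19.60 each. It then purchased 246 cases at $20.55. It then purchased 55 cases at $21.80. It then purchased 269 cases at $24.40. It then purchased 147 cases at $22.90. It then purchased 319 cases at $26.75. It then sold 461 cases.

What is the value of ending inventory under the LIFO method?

Ending inventory = $16,930.80

Sale 1 (461) [LIFO — newest first]: 319 @ $26.75 + 142 @ $22.90 = $11,785.05
Ending inventory: 204 @ $19.60 + 246 @ $20.55 + 55 @ $21.80 + 269 @ $24.40 + 5 @ $22.90 = $16,930.80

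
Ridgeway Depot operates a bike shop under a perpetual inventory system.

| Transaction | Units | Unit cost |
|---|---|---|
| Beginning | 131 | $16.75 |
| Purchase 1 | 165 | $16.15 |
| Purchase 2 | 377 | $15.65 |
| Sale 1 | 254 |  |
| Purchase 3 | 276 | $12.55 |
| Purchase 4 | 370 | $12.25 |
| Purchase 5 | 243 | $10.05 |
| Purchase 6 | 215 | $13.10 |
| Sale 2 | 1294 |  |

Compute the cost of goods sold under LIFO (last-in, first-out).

COGS = $20,237.05

Sale 1 (254) [LIFO — newest first]: 254 @ $15.65 = $3,975.10
Sale 2 (1294) [LIFO — newest first]: 215 @ $13.10 + 243 @ $10.05 + 370 @ $12.25 + 276 @ $12.55 + 123 @ $15.65 + 67 @ $16.15 = $16,261.95
Total COGS = $3,975.10 + $16,261.95 = $20,237.05
Ending inventory: 131 @ $16.75 + 98 @ $16.15 = $3,776.95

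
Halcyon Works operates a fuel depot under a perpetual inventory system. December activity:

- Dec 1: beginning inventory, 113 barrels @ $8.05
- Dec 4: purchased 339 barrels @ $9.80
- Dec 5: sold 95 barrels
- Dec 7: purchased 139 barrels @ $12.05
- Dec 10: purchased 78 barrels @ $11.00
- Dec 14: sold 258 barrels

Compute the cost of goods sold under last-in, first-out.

COGS = $3,865.75

Dec 5, 95 sold [LIFO — newest first]: 95 @ $9.80 = $931.00
Dec 14, 258 sold [LIFO — newest first]: 78 @ $11.00 + 139 @ $12.05 + 41 @ $9.80 = $2,934.75
Total COGS = $931.00 + $2,934.75 = $3,865.75
Ending inventory: 113 @ $8.05 + 203 @ $9.80 = $2,899.05
Check: goods available $6,764.80 = COGS $3,865.75 + ending $2,899.05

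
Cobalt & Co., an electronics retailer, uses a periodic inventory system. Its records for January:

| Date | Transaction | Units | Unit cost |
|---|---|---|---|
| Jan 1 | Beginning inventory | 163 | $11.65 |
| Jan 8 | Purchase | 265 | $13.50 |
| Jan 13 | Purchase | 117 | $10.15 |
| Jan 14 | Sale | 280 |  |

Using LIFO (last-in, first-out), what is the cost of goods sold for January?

Jan 14, 280 sold [LIFO — newest first]: 117 @ $10.15 + 163 @ $13.50 = $3,388.05
Ending inventory: 163 @ $11.65 + 102 @ $13.50 = $3,275.95

COGS = $3,388.05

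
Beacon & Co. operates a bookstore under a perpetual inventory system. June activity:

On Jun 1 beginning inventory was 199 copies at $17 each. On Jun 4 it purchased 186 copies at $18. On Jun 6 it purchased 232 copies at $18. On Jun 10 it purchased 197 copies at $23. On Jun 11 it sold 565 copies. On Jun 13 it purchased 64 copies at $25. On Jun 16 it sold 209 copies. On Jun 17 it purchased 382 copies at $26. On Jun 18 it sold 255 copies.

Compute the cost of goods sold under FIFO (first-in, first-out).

COGS = $20,964

Jun 11, 565 sold [FIFO — oldest first]: 199 @ $17 + 186 @ $18 + 180 @ $18 = $9,971
Jun 16, 209 sold [FIFO — oldest first]: 52 @ $18 + 157 @ $23 = $4,547
Jun 18, 255 sold [FIFO — oldest first]: 40 @ $23 + 64 @ $25 + 151 @ $26 = $6,446
Total COGS = $9,971 + $4,547 + $6,446 = $20,964
Ending inventory: 231 @ $26 = $6,006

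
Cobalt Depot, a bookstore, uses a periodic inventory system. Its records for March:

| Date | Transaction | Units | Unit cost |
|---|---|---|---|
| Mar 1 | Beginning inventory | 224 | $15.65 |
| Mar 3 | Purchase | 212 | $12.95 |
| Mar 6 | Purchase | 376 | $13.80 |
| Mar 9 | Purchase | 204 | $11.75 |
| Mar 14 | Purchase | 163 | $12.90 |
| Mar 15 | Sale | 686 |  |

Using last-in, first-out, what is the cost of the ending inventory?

Ending inventory = $7,037.60

Mar 15, 686 sold [LIFO — newest first]: 163 @ $12.90 + 204 @ $11.75 + 319 @ $13.80 = $8,901.90
Ending inventory: 224 @ $15.65 + 212 @ $12.95 + 57 @ $13.80 = $7,037.60
Check: goods available $15,939.50 = COGS $8,901.90 + ending $7,037.60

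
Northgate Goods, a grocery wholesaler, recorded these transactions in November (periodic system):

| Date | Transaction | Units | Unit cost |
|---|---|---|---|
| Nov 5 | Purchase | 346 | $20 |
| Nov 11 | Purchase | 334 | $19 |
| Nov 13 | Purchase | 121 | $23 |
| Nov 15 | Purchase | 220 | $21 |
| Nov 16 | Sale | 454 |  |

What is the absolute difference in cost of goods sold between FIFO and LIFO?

$578

FIFO COGS: 346 @ $20 + 108 @ $19 = $8,972
LIFO COGS: 220 @ $21 + 121 @ $23 + 113 @ $19 = $9,550
Difference = |$8,972 − $9,550| = $578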